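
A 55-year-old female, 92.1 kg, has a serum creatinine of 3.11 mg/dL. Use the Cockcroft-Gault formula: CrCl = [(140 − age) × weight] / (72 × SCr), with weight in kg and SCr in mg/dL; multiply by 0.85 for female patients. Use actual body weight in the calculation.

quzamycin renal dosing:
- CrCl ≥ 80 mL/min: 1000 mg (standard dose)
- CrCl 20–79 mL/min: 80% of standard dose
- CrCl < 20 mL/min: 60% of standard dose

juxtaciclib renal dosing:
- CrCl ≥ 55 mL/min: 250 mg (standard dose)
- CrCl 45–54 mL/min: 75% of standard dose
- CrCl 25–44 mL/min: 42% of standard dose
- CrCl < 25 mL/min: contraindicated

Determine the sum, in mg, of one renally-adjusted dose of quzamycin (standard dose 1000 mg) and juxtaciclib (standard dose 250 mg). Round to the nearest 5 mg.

905 mg

CrCl = (140 − 55) × 92.1 / (72 × 3.11) × 0.85 = 7828.5 / 223.92 × 0.85 ≈ 29.7 mL/min
CrCl ≈ 30 mL/min.
quzamycin: 20–79 mL/min → 80% of 1000 mg = 800 mg.
juxtaciclib: 25–44 mL/min → 42% of 250 mg = 105 mg.
Total = 800 + 105 = 905 mg.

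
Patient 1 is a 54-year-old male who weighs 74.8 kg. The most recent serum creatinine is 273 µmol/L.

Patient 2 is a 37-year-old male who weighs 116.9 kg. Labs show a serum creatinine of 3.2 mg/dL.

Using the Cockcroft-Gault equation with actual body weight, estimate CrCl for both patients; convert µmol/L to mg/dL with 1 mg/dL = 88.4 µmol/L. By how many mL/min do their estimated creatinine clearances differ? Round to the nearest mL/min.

23 mL/min

Patient 1: SCr = 273 / 88.4 = 3.088 mg/dL
Patient 1: CrCl = (140 − 54) × 74.8 / (72 × 3.088) = 6432.8 / 222.34 ≈ 28.9 mL/min
Patient 2: CrCl = (140 − 37) × 116.9 / (72 × 3.2) = 12040.7 / 230.40 ≈ 52.3 mL/min
|28.9 − 52.3| = 23.4 mL/min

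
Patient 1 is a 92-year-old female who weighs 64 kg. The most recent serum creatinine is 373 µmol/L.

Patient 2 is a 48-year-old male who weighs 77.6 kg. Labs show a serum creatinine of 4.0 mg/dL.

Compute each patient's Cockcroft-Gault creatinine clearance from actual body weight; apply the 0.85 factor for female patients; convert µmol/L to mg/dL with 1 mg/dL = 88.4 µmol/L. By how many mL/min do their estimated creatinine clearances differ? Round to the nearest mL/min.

Patient 1: SCr = 373 / 88.4 = 4.219 mg/dL
Patient 1: CrCl = (140 − 92) × 64 / (72 × 4.219) × 0.85 = 3072.0 / 303.77 × 0.85 ≈ 8.6 mL/min
Patient 2: CrCl = (140 − 48) × 77.6 / (72 × 4) = 7139.2 / 288.00 ≈ 24.8 mL/min
|8.6 − 24.8| = 16.2 mL/min

16 mL/min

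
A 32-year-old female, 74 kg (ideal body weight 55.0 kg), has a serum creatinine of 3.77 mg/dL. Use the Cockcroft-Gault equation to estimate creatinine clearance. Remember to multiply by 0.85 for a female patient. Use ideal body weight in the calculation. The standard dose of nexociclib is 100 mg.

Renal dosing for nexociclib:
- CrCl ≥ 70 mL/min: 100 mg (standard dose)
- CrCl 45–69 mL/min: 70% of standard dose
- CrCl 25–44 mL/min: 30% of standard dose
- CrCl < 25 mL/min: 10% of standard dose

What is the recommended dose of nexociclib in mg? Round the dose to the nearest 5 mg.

10 mg

CrCl = (140 − 32) × 55 / (72 × 3.77) × 0.85 = 5940.0 / 271.44 × 0.85 ≈ 18.6 mL/min
CrCl ≈ 19 mL/min → bracket < 25 mL/min.
10% of 100 mg = 10 mg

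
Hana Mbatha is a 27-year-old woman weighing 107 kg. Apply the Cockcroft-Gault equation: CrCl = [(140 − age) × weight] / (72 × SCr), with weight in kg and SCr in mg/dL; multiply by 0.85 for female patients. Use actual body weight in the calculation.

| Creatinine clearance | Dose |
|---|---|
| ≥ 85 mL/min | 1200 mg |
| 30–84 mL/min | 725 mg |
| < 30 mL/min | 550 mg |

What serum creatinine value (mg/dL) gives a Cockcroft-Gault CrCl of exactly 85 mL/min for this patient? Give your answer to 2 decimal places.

Standard dose requires CrCl ≥ 85 mL/min.
Set (140 − 27) × 107 × 0.85 / (72 × SCr) = 85
SCr = (140 − 27) × 107 × 0.85 / (72 × 85) = 1.679 mg/dL

1.68 mg/dL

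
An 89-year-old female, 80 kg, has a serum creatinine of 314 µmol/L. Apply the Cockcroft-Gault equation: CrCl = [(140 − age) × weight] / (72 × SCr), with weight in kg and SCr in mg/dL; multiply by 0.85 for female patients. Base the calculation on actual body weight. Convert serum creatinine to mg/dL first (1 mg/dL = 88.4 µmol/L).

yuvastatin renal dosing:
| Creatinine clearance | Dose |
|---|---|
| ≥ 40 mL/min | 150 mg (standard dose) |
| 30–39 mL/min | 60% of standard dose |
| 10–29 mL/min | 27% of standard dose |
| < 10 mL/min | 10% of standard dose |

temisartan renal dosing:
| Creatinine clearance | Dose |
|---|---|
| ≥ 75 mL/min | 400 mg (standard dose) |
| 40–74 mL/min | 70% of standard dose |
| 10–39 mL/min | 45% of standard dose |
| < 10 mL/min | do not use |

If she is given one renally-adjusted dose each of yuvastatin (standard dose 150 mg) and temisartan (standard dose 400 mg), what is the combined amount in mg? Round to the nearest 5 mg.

220 mg

SCr = 314 / 88.4 = 3.552 mg/dL
CrCl = (140 − 89) × 80 / (72 × 3.552) × 0.85 = 4080.0 / 255.74 × 0.85 ≈ 13.6 mL/min
CrCl ≈ 14 mL/min.
yuvastatin: 10–29 mL/min → 27% of 150 mg = 40.5 mg.
temisartan: 10–39 mL/min → 45% of 400 mg = 180 mg.
Total = 40.5 + 180 = 220.5 mg.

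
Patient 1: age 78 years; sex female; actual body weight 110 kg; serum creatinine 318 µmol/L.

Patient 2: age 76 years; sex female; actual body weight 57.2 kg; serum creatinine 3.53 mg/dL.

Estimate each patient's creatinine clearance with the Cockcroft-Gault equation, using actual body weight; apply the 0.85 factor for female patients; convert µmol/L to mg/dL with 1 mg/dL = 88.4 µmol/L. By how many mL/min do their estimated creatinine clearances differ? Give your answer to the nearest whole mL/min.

Patient 1: SCr = 318 / 88.4 = 3.597 mg/dL
Patient 1: CrCl = (140 − 78) × 110 / (72 × 3.597) × 0.85 = 6820.0 / 258.98 × 0.85 ≈ 22.4 mL/min
Patient 2: CrCl = (140 − 76) × 57.2 / (72 × 3.53) × 0.85 = 3660.8 / 254.16 × 0.85 ≈ 12.2 mL/min
|22.4 − 12.2| = 10.2 mL/min

10 mL/min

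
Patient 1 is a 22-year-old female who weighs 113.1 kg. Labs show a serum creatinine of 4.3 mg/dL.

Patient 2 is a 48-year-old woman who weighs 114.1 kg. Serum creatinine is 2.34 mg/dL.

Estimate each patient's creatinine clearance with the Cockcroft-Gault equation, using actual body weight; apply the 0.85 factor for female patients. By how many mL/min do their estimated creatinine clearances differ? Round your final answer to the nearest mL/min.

Patient 1: CrCl = (140 − 22) × 113.1 / (72 × 4.3) × 0.85 = 13345.8 / 309.60 × 0.85 ≈ 36.6 mL/min
Patient 2: CrCl = (140 − 48) × 114.1 / (72 × 2.34) × 0.85 = 10497.2 / 168.48 × 0.85 ≈ 53.0 mL/min
|36.6 − 53.0| = 16.4 mL/min

16 mL/min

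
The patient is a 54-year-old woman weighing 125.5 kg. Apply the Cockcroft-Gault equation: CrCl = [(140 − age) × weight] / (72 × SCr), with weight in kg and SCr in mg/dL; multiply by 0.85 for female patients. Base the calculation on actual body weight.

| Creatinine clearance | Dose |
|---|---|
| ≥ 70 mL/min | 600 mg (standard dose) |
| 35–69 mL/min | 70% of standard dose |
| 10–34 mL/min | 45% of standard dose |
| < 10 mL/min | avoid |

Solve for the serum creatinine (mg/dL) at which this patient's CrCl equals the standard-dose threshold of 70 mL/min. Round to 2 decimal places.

Standard dose requires CrCl ≥ 70 mL/min.
Set (140 − 54) × 125.5 × 0.85 / (72 × SCr) = 70
SCr = (140 − 54) × 125.5 × 0.85 / (72 × 70) = 1.820 mg/dL

1.82 mg/dL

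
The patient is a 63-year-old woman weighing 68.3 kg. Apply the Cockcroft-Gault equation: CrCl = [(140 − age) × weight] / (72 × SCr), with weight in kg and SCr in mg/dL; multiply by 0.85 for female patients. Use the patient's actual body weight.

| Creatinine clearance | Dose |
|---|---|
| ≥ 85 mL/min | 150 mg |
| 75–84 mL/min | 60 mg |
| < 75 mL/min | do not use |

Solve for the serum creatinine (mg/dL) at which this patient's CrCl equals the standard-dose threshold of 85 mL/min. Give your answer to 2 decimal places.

0.73 mg/dL

Standard dose requires CrCl ≥ 85 mL/min.
Set (140 − 63) × 68.3 × 0.85 / (72 × SCr) = 85
SCr = (140 − 63) × 68.3 × 0.85 / (72 × 85) = 0.730 mg/dL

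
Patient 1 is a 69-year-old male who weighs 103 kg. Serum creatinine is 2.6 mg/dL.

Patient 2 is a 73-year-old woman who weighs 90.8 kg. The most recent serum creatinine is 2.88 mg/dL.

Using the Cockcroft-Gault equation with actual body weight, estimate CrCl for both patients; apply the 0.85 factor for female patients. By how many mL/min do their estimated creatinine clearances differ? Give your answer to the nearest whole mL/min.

Patient 1: CrCl = (140 − 69) × 103 / (72 × 2.6) = 7313.0 / 187.20 ≈ 39.1 mL/min
Patient 2: CrCl = (140 − 73) × 90.8 / (72 × 2.88) × 0.85 = 6083.6 / 207.36 × 0.85 ≈ 24.9 mL/min
|39.1 − 24.9| = 14.2 mL/min

14 mL/min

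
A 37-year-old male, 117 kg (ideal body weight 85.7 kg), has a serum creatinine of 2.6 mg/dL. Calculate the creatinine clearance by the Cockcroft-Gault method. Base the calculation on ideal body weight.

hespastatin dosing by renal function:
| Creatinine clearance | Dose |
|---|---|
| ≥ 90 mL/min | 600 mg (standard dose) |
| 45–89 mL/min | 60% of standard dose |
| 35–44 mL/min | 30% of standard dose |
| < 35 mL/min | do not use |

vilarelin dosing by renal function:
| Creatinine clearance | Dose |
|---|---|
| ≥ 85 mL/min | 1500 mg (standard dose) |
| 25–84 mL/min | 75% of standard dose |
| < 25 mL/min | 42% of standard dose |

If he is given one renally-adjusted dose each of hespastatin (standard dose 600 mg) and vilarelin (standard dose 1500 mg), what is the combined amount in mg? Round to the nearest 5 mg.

1485 mg

CrCl = (140 − 37) × 85.7 / (72 × 2.6) = 8827.1 / 187.20 ≈ 47.2 mL/min
CrCl ≈ 47 mL/min.
hespastatin: 45–89 mL/min → 60% of 600 mg = 360 mg.
vilarelin: 25–84 mL/min → 75% of 1500 mg = 1125 mg.
Total = 360 + 1125 = 1485 mg.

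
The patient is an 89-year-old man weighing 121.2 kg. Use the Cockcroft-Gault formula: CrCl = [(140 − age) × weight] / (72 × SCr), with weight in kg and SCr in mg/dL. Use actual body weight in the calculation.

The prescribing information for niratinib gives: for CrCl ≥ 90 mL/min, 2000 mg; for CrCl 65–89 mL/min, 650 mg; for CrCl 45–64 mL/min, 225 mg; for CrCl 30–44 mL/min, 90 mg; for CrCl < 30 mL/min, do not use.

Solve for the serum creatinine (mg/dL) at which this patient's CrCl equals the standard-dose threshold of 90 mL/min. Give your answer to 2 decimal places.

Standard dose requires CrCl ≥ 90 mL/min.
Set (140 − 89) × 121.2 / (72 × SCr) = 90
SCr = (140 − 89) × 121.2 / (72 × 90) = 0.954 mg/dL

0.95 mg/dL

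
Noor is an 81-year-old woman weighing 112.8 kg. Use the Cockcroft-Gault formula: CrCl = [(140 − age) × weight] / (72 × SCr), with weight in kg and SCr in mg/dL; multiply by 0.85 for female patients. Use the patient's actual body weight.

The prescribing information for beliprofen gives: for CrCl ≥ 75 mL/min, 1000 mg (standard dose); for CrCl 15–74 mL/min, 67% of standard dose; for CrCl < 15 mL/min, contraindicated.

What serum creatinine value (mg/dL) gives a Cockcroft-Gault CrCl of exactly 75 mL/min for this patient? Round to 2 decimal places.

1.05 mg/dL

Standard dose requires CrCl ≥ 75 mL/min.
Set (140 − 81) × 112.8 × 0.85 / (72 × SCr) = 75
SCr = (140 − 81) × 112.8 × 0.85 / (72 × 75) = 1.048 mg/dL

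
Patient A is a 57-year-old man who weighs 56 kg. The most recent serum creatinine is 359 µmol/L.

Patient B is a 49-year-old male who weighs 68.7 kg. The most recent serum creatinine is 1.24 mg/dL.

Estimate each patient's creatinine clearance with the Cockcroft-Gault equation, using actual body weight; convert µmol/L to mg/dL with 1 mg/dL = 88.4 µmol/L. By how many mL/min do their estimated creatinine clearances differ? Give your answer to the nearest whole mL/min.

Patient A: SCr = 359 / 88.4 = 4.061 mg/dL
Patient A: CrCl = (140 − 57) × 56 / (72 × 4.061) = 4648.0 / 292.39 ≈ 15.9 mL/min
Patient B: CrCl = (140 − 49) × 68.7 / (72 × 1.24) = 6251.7 / 89.28 ≈ 70.0 mL/min
|15.9 − 70.0| = 54.1 mL/min

54 mL/min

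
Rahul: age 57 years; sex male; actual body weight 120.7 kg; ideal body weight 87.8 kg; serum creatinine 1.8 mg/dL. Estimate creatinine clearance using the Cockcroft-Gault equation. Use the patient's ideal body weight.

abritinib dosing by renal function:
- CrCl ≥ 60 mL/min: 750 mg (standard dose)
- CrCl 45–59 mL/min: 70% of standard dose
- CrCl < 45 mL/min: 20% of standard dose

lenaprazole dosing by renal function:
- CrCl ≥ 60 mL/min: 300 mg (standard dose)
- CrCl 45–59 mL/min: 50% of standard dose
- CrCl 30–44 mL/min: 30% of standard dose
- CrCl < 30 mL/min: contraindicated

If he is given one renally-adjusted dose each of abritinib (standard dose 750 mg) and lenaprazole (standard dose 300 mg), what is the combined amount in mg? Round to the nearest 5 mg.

CrCl = (140 − 57) × 87.8 / (72 × 1.8) = 7287.4 / 129.60 ≈ 56.2 mL/min
CrCl ≈ 56 mL/min.
abritinib: 45–59 mL/min → 70% of 750 mg = 525 mg.
lenaprazole: 45–59 mL/min → 50% of 300 mg = 150 mg.
Total = 525 + 150 = 675 mg.

675 mg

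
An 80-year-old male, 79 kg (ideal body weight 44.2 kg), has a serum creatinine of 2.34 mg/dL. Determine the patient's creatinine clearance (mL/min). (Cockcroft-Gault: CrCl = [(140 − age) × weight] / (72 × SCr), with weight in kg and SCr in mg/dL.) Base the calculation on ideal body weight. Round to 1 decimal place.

CrCl = (140 − 80) × 44.2 / (72 × 2.34) = 2652.0 / 168.48 ≈ 15.7 mL/min

15.7 mL/min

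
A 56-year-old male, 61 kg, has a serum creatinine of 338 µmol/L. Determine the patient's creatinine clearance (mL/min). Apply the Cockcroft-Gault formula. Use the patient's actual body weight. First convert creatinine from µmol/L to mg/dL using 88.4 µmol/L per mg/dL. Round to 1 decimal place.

18.6 mL/min

SCr = 338 / 88.4 = 3.824 mg/dL
CrCl = (140 − 56) × 61 / (72 × 3.824) = 5124.0 / 275.33 ≈ 18.6 mL/min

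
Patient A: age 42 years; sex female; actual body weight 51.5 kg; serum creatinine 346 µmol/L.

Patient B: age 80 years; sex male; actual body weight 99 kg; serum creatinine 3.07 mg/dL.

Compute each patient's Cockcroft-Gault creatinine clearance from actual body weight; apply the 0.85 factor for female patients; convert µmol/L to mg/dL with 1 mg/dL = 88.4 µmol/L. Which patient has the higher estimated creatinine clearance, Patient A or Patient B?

Patient B

Patient A: SCr = 346 / 88.4 = 3.914 mg/dL
Patient A: CrCl = (140 − 42) × 51.5 / (72 × 3.914) × 0.85 = 5047.0 / 281.81 × 0.85 ≈ 15.2 mL/min
Patient B: CrCl = (140 − 80) × 99 / (72 × 3.07) = 5940.0 / 221.04 ≈ 26.9 mL/min
15.2 vs 26.9 mL/min → Patient B is higher.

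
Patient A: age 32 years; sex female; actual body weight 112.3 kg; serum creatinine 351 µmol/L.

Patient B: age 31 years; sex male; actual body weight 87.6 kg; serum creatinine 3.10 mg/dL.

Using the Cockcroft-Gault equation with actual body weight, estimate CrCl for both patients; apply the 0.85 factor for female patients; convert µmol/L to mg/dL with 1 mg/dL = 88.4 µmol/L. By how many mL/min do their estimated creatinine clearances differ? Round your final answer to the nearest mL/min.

7 mL/min

Patient A: SCr = 351 / 88.4 = 3.971 mg/dL
Patient A: CrCl = (140 − 32) × 112.3 / (72 × 3.971) × 0.85 = 12128.4 / 285.91 × 0.85 ≈ 36.1 mL/min
Patient B: CrCl = (140 − 31) × 87.6 / (72 × 3.1) = 9548.4 / 223.20 ≈ 42.8 mL/min
|36.1 − 42.8| = 6.7 mL/min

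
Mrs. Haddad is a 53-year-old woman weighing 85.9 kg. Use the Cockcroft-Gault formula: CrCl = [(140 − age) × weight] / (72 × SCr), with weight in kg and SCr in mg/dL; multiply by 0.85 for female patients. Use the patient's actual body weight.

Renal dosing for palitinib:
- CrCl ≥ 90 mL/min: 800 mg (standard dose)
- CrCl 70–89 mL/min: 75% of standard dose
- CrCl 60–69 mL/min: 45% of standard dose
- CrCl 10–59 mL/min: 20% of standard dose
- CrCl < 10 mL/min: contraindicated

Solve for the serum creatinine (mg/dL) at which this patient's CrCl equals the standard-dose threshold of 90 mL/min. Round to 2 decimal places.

0.98 mg/dL

Standard dose requires CrCl ≥ 90 mL/min.
Set (140 − 53) × 85.9 × 0.85 / (72 × SCr) = 90
SCr = (140 − 53) × 85.9 × 0.85 / (72 × 90) = 0.980 mg/dL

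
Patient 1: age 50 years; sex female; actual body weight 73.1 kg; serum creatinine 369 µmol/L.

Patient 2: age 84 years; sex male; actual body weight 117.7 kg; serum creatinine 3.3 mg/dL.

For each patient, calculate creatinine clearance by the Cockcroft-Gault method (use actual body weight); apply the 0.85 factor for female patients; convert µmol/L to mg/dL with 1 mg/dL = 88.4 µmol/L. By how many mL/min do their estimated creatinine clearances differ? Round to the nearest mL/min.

9 mL/min

Patient 1: SCr = 369 / 88.4 = 4.174 mg/dL
Patient 1: CrCl = (140 − 50) × 73.1 / (72 × 4.174) × 0.85 = 6579.0 / 300.53 × 0.85 ≈ 18.6 mL/min
Patient 2: CrCl = (140 − 84) × 117.7 / (72 × 3.3) = 6591.2 / 237.60 ≈ 27.7 mL/min
|18.6 − 27.7| = 9.1 mL/min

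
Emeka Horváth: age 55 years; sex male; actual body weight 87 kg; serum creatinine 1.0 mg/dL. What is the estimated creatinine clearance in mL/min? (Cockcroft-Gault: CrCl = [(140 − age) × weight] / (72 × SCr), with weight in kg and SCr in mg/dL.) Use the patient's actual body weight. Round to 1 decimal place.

102.7 mL/min

CrCl = (140 − 55) × 87 / (72 × 1) = 7395.0 / 72.00 ≈ 102.7 mL/min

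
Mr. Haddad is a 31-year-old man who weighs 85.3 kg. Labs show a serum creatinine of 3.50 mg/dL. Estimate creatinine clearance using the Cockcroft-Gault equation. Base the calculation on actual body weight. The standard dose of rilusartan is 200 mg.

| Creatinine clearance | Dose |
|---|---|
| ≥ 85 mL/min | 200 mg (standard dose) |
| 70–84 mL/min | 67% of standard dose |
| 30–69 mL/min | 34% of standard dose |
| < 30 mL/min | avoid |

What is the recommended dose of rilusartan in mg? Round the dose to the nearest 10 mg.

70 mg

CrCl = (140 − 31) × 85.3 / (72 × 3.5) = 9297.7 / 252.00 ≈ 36.9 mL/min
CrCl ≈ 37 mL/min → bracket 30–69 mL/min.
34% of 200 mg = 68 mg → 70 mg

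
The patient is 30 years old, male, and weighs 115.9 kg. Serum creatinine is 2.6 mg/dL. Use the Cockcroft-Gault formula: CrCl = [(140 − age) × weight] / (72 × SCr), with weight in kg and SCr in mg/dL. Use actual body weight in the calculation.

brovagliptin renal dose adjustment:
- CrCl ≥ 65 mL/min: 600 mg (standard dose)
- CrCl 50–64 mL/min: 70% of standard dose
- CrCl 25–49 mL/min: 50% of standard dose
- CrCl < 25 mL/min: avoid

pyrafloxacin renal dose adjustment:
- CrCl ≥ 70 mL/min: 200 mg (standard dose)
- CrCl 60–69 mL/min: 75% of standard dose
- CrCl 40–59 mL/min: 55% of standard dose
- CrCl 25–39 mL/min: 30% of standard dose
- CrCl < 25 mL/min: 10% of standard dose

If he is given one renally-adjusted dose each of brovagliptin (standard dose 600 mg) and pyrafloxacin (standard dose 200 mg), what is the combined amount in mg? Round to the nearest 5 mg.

750 mg

CrCl = (140 − 30) × 115.9 / (72 × 2.6) = 12749.0 / 187.20 ≈ 68.1 mL/min
CrCl ≈ 68 mL/min.
brovagliptin: ≥ 65 mL/min → 100% of 600 mg = 600 mg.
pyrafloxacin: 60–69 mL/min → 75% of 200 mg = 150 mg.
Total = 600 + 150 = 750 mg.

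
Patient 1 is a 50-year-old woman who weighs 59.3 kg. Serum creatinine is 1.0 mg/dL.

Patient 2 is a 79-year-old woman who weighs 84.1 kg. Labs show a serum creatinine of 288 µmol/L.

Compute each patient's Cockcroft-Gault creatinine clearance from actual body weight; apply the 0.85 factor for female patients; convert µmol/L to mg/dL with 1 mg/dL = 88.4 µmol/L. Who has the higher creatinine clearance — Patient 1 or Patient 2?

Patient 1

Patient 1: CrCl = (140 − 50) × 59.3 / (72 × 1) × 0.85 = 5337.0 / 72.00 × 0.85 ≈ 63.0 mL/min
Patient 2: SCr = 288 / 88.4 = 3.258 mg/dL
Patient 2: CrCl = (140 − 79) × 84.1 / (72 × 3.258) × 0.85 = 5130.1 / 234.58 × 0.85 ≈ 18.6 mL/min
63.0 vs 18.6 mL/min → Patient 1 is higher.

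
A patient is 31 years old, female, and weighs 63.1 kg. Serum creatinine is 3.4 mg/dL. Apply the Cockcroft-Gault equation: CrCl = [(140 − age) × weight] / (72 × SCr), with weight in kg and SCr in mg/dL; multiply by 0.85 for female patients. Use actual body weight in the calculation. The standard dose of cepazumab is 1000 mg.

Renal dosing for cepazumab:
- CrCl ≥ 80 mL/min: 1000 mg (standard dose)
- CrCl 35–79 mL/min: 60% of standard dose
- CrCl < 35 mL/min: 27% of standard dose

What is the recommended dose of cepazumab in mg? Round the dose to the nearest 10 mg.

270 mg

CrCl = (140 − 31) × 63.1 / (72 × 3.4) × 0.85 = 6877.9 / 244.80 × 0.85 ≈ 23.9 mL/min
CrCl ≈ 24 mL/min → bracket < 35 mL/min.
27% of 1000 mg = 270 mg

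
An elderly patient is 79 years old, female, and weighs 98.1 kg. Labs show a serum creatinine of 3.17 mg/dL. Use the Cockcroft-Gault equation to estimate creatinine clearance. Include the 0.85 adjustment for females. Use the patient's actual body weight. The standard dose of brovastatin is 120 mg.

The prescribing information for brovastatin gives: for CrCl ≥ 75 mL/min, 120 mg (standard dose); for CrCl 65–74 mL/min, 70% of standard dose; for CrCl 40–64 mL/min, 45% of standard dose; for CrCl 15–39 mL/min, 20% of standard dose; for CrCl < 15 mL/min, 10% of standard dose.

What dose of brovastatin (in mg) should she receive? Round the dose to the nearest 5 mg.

CrCl = (140 − 79) × 98.1 / (72 × 3.17) × 0.85 = 5984.1 / 228.24 × 0.85 ≈ 22.3 mL/min
CrCl ≈ 22 mL/min → bracket 15–39 mL/min.
20% of 120 mg = 24 mg → 25 mg

25 mg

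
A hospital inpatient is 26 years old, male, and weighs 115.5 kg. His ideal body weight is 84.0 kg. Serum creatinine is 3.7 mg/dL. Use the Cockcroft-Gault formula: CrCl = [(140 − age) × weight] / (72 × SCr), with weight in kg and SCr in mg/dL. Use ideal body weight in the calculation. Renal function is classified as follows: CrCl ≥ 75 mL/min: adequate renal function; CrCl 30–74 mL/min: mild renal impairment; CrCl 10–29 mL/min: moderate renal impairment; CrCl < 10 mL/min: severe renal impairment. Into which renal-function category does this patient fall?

CrCl = (140 − 26) × 84 / (72 × 3.7) = 9576.0 / 266.40 ≈ 35.9 mL/min
36 mL/min falls in the 'mild renal impairment' range.

mild renal impairment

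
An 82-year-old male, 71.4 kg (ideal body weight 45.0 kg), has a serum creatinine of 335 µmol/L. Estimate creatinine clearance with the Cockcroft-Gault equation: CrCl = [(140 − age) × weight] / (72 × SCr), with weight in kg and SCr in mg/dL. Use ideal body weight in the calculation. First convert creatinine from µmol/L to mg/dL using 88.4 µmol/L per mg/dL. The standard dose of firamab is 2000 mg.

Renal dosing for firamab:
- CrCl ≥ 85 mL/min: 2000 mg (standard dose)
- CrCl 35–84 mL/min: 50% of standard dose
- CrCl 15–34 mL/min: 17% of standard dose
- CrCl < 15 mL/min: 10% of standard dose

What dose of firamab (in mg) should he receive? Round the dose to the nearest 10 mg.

SCr = 335 / 88.4 = 3.79 mg/dL
CrCl = (140 − 82) × 45 / (72 × 3.79) = 2610.0 / 272.88 ≈ 9.6 mL/min
CrCl ≈ 10 mL/min → bracket < 15 mL/min.
10% of 2000 mg = 200 mg

200 mg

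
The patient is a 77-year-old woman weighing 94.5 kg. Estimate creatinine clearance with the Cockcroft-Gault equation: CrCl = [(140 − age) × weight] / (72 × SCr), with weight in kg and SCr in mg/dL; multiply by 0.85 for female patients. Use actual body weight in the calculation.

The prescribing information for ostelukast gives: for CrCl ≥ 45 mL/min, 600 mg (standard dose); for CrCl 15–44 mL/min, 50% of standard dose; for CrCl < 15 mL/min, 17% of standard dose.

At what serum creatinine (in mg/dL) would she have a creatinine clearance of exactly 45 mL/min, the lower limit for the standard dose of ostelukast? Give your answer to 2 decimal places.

1.56 mg/dL

Standard dose requires CrCl ≥ 45 mL/min.
Set (140 − 77) × 94.5 × 0.85 / (72 × SCr) = 45
SCr = (140 − 77) × 94.5 × 0.85 / (72 × 45) = 1.562 mg/dL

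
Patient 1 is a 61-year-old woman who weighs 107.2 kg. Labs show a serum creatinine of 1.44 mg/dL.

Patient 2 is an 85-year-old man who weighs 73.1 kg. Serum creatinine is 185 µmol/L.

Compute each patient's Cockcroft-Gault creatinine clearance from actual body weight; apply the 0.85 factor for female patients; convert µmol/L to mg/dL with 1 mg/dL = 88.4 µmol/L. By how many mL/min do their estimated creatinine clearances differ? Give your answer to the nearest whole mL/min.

Patient 1: CrCl = (140 − 61) × 107.2 / (72 × 1.44) × 0.85 = 8468.8 / 103.68 × 0.85 ≈ 69.4 mL/min
Patient 2: SCr = 185 / 88.4 = 2.093 mg/dL
Patient 2: CrCl = (140 − 85) × 73.1 / (72 × 2.093) = 4020.5 / 150.70 ≈ 26.7 mL/min
|69.4 − 26.7| = 42.7 mL/min

43 mL/min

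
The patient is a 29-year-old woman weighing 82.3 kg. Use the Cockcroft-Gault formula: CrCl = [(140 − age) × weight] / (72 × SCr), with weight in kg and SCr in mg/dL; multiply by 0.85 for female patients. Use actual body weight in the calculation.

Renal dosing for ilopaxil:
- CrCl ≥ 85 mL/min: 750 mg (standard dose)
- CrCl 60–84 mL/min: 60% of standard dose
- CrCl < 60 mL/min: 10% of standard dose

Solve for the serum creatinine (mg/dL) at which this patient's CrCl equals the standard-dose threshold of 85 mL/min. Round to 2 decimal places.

Standard dose requires CrCl ≥ 85 mL/min.
Set (140 − 29) × 82.3 × 0.85 / (72 × SCr) = 85
SCr = (140 − 29) × 82.3 × 0.85 / (72 × 85) = 1.269 mg/dL

1.27 mg/dL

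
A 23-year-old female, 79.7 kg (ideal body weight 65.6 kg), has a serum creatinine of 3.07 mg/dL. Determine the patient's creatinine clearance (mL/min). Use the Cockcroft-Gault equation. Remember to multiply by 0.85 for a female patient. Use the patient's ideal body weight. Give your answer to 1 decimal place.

29.5 mL/min

CrCl = (140 − 23) × 65.6 / (72 × 3.07) × 0.85 = 7675.2 / 221.04 × 0.85 ≈ 29.5 mL/min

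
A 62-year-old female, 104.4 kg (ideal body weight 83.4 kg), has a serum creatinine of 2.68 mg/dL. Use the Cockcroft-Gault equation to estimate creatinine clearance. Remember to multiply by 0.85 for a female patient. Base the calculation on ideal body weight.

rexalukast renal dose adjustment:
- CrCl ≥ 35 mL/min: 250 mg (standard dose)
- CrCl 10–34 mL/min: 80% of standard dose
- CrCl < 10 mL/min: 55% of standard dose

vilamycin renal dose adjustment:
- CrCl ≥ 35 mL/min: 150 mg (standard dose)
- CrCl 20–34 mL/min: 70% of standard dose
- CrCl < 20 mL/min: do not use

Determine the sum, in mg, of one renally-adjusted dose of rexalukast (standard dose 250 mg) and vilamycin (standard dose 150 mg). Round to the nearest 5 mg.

305 mg

CrCl = (140 − 62) × 83.4 / (72 × 2.68) × 0.85 = 6505.2 / 192.96 × 0.85 ≈ 28.7 mL/min
CrCl ≈ 29 mL/min.
rexalukast: 10–34 mL/min → 80% of 250 mg = 200 mg.
vilamycin: 20–34 mL/min → 70% of 150 mg = 105 mg.
Total = 200 + 105 = 305 mg.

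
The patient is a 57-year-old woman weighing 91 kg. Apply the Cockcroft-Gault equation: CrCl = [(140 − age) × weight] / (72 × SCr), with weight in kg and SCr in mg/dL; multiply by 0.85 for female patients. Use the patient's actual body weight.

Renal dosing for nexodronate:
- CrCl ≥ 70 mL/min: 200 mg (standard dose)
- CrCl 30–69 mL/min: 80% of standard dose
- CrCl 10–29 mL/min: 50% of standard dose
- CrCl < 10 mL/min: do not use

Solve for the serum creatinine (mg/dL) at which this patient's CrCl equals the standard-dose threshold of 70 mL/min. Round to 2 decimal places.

1.27 mg/dL

Standard dose requires CrCl ≥ 70 mL/min.
Set (140 − 57) × 91 × 0.85 / (72 × SCr) = 70
SCr = (140 − 57) × 91 × 0.85 / (72 × 70) = 1.274 mg/dL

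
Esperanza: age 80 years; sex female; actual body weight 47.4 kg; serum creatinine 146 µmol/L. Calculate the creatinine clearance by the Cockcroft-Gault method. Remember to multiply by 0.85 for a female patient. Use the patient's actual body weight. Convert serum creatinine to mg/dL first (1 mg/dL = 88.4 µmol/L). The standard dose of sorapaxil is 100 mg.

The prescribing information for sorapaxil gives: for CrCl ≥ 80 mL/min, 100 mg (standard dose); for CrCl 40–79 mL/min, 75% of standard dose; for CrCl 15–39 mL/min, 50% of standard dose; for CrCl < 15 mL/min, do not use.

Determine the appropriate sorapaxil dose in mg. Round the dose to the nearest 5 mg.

SCr = 146 / 88.4 = 1.652 mg/dL
CrCl = (140 − 80) × 47.4 / (72 × 1.652) × 0.85 = 2844.0 / 118.94 × 0.85 ≈ 20.3 mL/min
CrCl ≈ 20 mL/min → bracket 15–39 mL/min.
50% of 100 mg = 50 mg

50 mg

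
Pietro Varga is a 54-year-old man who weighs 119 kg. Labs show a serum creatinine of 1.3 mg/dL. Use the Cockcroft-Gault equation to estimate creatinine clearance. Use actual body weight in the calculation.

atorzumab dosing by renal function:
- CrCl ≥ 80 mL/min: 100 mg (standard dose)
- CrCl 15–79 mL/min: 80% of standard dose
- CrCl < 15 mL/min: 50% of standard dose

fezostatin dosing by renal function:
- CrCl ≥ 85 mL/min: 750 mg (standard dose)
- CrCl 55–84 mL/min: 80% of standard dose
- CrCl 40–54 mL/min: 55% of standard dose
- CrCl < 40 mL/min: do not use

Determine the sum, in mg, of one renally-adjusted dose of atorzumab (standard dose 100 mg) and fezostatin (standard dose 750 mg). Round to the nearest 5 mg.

850 mg

CrCl = (140 − 54) × 119 / (72 × 1.3) = 10234.0 / 93.60 ≈ 109.3 mL/min
CrCl ≈ 109 mL/min.
atorzumab: ≥ 80 mL/min → 100% of 100 mg = 100 mg.
fezostatin: ≥ 85 mL/min → 100% of 750 mg = 750 mg.
Total = 100 + 750 = 850 mg.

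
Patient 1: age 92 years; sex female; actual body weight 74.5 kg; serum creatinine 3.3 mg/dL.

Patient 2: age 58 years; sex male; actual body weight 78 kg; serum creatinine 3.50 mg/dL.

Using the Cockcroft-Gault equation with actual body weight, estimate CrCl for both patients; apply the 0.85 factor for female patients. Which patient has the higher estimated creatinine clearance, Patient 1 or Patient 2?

Patient 1: CrCl = (140 − 92) × 74.5 / (72 × 3.3) × 0.85 = 3576.0 / 237.60 × 0.85 ≈ 12.8 mL/min
Patient 2: CrCl = (140 − 58) × 78 / (72 × 3.5) = 6396.0 / 252.00 ≈ 25.4 mL/min
12.8 vs 25.4 mL/min → Patient 2 is higher.

Patient 2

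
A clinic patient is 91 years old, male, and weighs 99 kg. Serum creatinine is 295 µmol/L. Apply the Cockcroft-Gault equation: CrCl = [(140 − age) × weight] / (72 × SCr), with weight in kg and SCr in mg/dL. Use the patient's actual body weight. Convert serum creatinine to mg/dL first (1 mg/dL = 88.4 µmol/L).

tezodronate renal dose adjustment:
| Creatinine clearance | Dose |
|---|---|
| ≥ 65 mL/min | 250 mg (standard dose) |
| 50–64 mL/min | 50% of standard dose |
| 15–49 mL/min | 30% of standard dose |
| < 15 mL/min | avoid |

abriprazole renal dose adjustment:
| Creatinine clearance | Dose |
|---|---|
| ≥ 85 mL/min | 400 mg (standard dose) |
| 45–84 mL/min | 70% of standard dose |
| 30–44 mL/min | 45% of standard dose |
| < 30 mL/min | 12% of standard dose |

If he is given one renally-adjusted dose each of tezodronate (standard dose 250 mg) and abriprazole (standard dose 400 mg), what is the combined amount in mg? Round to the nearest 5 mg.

125 mg

SCr = 295 / 88.4 = 3.337 mg/dL
CrCl = (140 − 91) × 99 / (72 × 3.337) = 4851.0 / 240.26 ≈ 20.2 mL/min
CrCl ≈ 20 mL/min.
tezodronate: 15–49 mL/min → 30% of 250 mg = 75 mg.
abriprazole: < 30 mL/min → 12% of 400 mg = 48 mg.
Total = 75 + 48 = 123 mg.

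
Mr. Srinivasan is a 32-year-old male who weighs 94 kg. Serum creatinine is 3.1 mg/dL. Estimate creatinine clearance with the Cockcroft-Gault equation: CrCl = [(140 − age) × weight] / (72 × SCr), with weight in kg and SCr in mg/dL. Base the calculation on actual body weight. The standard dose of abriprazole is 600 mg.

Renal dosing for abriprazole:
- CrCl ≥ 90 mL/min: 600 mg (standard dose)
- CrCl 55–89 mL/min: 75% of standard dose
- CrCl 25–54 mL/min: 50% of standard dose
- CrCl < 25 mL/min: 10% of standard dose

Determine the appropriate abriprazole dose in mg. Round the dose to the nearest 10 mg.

300 mg

CrCl = (140 − 32) × 94 / (72 × 3.1) = 10152.0 / 223.20 ≈ 45.5 mL/min
CrCl ≈ 45 mL/min → bracket 25–54 mL/min.
50% of 600 mg = 300 mg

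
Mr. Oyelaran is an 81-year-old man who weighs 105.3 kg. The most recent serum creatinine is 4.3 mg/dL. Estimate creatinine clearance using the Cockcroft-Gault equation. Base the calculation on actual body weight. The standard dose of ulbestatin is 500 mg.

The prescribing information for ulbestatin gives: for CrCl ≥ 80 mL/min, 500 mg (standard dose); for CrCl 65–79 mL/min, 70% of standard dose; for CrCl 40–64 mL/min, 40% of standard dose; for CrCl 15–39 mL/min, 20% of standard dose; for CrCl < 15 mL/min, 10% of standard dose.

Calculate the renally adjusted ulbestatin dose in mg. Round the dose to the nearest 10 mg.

100 mg

CrCl = (140 − 81) × 105.3 / (72 × 4.3) = 6212.7 / 309.60 ≈ 20.1 mL/min
CrCl ≈ 20 mL/min → bracket 15–39 mL/min.
20% of 500 mg = 100 mg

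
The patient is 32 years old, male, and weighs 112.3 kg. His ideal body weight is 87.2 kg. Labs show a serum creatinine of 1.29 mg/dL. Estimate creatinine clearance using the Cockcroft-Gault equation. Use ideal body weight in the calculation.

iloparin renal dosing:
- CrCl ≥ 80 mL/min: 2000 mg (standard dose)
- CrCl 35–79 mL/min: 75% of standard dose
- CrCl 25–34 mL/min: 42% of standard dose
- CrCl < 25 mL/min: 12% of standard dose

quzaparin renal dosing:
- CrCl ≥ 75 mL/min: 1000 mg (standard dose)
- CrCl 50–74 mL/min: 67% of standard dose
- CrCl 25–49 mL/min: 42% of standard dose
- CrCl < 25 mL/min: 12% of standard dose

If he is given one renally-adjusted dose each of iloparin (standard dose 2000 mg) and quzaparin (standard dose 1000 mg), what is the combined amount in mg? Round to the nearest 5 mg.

3000 mg

CrCl = (140 − 32) × 87.2 / (72 × 1.29) = 9417.6 / 92.88 ≈ 101.4 mL/min
CrCl ≈ 101 mL/min.
iloparin: ≥ 80 mL/min → 100% of 2000 mg = 2000 mg.
quzaparin: ≥ 75 mL/min → 100% of 1000 mg = 1000 mg.
Total = 2000 + 1000 = 3000 mg.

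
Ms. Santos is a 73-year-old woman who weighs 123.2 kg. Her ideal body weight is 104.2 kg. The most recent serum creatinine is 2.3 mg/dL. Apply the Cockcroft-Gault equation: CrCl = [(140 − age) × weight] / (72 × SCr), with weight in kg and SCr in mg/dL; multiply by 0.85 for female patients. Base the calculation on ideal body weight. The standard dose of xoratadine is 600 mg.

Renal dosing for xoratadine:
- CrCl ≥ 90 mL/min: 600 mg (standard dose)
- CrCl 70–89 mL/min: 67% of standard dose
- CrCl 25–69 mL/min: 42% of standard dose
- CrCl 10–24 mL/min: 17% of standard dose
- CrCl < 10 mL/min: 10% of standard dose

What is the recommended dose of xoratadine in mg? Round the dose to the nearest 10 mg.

CrCl = (140 − 73) × 104.2 / (72 × 2.3) × 0.85 = 6981.4 / 165.60 × 0.85 ≈ 35.8 mL/min
CrCl ≈ 36 mL/min → bracket 25–69 mL/min.
42% of 600 mg = 252 mg → 250 mg

250 mg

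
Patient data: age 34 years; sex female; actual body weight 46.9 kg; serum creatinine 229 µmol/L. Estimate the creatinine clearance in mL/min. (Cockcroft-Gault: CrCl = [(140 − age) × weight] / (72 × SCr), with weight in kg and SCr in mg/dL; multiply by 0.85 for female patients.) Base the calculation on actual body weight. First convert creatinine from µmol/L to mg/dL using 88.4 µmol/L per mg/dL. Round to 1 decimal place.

22.7 mL/min

SCr = 229 / 88.4 = 2.59 mg/dL
CrCl = (140 − 34) × 46.9 / (72 × 2.59) × 0.85 = 4971.4 / 186.48 × 0.85 ≈ 22.7 mL/min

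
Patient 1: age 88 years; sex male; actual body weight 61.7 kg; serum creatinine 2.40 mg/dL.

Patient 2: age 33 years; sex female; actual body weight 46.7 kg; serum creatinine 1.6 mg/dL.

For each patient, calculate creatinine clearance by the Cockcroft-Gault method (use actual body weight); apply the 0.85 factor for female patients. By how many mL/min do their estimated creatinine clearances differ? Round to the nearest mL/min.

18 mL/min

Patient 1: CrCl = (140 − 88) × 61.7 / (72 × 2.4) = 3208.4 / 172.80 ≈ 18.6 mL/min
Patient 2: CrCl = (140 − 33) × 46.7 / (72 × 1.6) × 0.85 = 4996.9 / 115.20 × 0.85 ≈ 36.9 mL/min
|18.6 − 36.9| = 18.3 mL/min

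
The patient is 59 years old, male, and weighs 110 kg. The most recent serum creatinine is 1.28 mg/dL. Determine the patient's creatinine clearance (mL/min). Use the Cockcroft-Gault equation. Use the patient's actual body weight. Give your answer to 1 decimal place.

96.7 mL/min

CrCl = (140 − 59) × 110 / (72 × 1.28) = 8910.0 / 92.16 ≈ 96.7 mL/min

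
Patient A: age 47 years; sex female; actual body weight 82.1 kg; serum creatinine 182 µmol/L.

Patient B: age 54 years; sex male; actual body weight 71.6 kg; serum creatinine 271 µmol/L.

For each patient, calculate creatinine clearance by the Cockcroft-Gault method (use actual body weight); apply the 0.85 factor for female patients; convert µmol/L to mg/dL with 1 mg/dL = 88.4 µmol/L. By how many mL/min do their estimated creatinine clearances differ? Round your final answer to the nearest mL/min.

Patient A: SCr = 182 / 88.4 = 2.059 mg/dL
Patient A: CrCl = (140 − 47) × 82.1 / (72 × 2.059) × 0.85 = 7635.3 / 148.25 × 0.85 ≈ 43.8 mL/min
Patient B: SCr = 271 / 88.4 = 3.066 mg/dL
Patient B: CrCl = (140 − 54) × 71.6 / (72 × 3.066) = 6157.6 / 220.75 ≈ 27.9 mL/min
|43.8 − 27.9| = 15.9 mL/min

16 mL/min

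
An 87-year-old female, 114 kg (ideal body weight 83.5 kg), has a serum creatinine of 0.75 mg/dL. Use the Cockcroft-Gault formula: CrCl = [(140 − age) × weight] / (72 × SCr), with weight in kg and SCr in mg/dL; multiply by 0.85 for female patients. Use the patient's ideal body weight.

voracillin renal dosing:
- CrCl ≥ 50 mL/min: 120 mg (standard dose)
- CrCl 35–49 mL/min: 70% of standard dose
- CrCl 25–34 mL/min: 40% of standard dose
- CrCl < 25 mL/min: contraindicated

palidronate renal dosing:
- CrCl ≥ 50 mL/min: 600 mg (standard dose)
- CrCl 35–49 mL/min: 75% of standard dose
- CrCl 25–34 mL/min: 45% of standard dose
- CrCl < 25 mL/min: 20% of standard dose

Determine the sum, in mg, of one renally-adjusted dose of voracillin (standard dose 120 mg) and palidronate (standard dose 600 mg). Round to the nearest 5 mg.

CrCl = (140 − 87) × 83.5 / (72 × 0.75) × 0.85 = 4425.5 / 54.00 × 0.85 ≈ 69.7 mL/min
CrCl ≈ 70 mL/min.
voracillin: ≥ 50 mL/min → 100% of 120 mg = 120 mg.
palidronate: ≥ 50 mL/min → 100% of 600 mg = 600 mg.
Total = 120 + 600 = 720 mg.

720 mg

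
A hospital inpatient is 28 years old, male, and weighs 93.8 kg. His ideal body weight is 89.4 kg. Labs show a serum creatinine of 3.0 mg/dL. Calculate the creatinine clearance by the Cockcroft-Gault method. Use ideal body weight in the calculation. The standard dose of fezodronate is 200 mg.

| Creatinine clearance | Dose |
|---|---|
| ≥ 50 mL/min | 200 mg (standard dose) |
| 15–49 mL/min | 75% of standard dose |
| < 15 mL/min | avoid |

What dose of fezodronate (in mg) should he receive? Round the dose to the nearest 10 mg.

150 mg

CrCl = (140 − 28) × 89.4 / (72 × 3) = 10012.8 / 216.00 ≈ 46.4 mL/min
CrCl ≈ 46 mL/min → bracket 15–49 mL/min.
75% of 200 mg = 150 mg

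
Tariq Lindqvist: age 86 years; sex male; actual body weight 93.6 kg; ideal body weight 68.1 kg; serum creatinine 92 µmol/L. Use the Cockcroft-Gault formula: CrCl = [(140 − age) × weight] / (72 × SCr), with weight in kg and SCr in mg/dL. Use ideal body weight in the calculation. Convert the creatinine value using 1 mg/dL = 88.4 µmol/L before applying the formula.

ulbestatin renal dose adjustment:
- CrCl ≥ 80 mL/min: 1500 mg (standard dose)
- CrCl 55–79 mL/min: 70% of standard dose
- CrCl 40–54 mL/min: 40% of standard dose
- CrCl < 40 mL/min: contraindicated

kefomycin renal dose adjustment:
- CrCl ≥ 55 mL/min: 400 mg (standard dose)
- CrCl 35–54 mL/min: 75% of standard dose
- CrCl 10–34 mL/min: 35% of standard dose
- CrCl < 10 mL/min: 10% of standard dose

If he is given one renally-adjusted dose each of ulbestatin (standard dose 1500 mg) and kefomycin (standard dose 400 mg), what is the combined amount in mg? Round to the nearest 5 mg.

900 mg

SCr = 92 / 88.4 = 1.041 mg/dL
CrCl = (140 − 86) × 68.1 / (72 × 1.041) = 3677.4 / 74.95 ≈ 49.1 mL/min
CrCl ≈ 49 mL/min.
ulbestatin: 40–54 mL/min → 40% of 1500 mg = 600 mg.
kefomycin: 35–54 mL/min → 75% of 400 mg = 300 mg.
Total = 600 + 300 = 900 mg.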